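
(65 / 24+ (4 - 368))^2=75186241/576 = 130531.67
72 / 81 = 8/9 = 0.89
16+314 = 330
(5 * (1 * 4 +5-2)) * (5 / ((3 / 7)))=1225/3 = 408.33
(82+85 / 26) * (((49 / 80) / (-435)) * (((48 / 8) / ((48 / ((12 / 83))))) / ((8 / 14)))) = -760431/200262400 = 0.00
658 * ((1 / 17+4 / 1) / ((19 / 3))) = 136206/323 = 421.69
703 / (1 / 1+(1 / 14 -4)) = -9842/41 = -240.05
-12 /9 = -4/3 = -1.33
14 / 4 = 7/2 = 3.50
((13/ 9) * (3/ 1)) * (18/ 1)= 78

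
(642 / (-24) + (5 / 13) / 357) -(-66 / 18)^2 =-2238449/55692 = -40.19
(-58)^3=-195112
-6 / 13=-0.46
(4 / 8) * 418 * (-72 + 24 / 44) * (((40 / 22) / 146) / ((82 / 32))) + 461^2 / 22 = 631296473/65846 = 9587.47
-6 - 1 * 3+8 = -1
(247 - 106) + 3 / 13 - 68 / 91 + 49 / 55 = 707579/5005 = 141.37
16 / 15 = 1.07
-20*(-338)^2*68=-155371840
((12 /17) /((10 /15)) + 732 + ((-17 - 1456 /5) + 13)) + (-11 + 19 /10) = 72889/170 = 428.76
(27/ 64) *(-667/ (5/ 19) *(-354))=60564267/160 = 378526.67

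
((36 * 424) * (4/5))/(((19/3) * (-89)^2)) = 183168/752495 = 0.24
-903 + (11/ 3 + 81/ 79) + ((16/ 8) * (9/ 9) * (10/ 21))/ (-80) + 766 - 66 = -1316051/6636 = -198.32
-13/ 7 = -1.86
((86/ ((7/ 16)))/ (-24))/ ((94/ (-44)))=3784/987 = 3.83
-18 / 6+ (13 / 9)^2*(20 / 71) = -13873/5751 = -2.41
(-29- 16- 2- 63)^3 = -1331000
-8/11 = -0.73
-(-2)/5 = 2/5 = 0.40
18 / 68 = 9/34 = 0.26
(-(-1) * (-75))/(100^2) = -3/400 = -0.01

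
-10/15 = -2/3 = -0.67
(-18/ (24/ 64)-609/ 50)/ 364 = -3009/18200 = -0.17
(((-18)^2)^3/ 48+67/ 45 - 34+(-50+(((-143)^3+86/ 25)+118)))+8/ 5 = -2215578.47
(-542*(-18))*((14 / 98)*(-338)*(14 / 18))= -366392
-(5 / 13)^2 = -25/169 = -0.15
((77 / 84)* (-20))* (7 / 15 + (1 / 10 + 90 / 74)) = -21769/666 = -32.69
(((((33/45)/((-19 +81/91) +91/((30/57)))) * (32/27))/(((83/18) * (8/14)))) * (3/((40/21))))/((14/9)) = 14014/6495165 = 0.00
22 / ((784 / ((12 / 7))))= 33/686 = 0.05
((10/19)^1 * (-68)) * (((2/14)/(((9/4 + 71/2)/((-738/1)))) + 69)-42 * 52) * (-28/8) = -761092380/2869 = -265281.42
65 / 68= 0.96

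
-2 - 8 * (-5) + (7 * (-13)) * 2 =-144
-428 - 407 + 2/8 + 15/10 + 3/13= -43317/52 = -833.02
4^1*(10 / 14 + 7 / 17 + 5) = 24.50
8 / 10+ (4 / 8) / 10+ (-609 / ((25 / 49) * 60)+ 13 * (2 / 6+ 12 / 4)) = 18217/750 = 24.29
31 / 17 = 1.82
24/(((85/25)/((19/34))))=1140/289 = 3.94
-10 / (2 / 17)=-85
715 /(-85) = -143/17 = -8.41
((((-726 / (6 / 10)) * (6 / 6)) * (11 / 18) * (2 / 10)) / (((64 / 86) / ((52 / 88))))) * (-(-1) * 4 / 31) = -67639/4464 = -15.15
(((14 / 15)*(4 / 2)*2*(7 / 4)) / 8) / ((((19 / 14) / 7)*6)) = 2401/3420 = 0.70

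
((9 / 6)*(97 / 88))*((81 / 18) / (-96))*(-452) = 98649/2816 = 35.03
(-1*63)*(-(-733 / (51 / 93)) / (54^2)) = -159061/5508 = -28.88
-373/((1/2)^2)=-1492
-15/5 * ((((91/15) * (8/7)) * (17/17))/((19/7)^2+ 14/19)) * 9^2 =-2614248/12575 = -207.89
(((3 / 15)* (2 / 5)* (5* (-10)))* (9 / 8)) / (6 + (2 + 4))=-3/8 = -0.38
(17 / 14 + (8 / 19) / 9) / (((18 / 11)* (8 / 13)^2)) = 2.04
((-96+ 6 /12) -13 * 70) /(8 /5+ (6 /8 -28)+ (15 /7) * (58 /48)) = 281540/6457 = 43.60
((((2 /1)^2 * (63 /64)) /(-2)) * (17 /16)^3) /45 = -34391/655360 = -0.05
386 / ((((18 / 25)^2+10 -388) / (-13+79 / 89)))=130033750/10498707 = 12.39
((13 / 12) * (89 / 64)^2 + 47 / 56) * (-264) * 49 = -77737583/2048 = -37957.80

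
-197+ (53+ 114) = -30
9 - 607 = -598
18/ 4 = 9/2 = 4.50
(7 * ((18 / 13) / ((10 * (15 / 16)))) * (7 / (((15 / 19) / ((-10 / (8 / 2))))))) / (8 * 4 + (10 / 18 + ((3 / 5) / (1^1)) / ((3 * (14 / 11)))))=-938448/1339585 = -0.70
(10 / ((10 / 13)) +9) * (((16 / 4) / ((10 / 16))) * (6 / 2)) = 2112/5 = 422.40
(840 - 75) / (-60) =-51/4 = -12.75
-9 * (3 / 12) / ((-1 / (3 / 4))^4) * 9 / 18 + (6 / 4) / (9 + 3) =-473/2048 = -0.23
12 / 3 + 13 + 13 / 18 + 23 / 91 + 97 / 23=836075/37674 = 22.19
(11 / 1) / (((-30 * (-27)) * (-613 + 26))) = -11/475470 = 0.00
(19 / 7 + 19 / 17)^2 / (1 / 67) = 13931712/14161 = 983.81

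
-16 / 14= -8/7 = -1.14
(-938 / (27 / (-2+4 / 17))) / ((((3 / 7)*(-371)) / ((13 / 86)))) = -0.06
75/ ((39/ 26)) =50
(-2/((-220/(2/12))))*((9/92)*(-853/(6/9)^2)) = -23031/80960 = -0.28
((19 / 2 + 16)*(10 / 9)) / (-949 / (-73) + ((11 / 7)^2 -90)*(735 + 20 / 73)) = -304045/690496722 = 0.00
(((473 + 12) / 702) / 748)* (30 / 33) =2425/2888028 = 0.00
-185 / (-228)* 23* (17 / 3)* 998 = 36095165/342 = 105541.42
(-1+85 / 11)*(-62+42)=-1480/11 = -134.55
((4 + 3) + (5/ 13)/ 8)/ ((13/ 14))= 5131/676 = 7.59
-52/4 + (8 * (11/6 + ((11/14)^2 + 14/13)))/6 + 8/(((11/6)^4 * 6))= -8.18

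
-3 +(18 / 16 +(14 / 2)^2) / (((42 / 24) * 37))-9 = -5815/518 = -11.23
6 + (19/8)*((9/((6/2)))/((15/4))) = 79/10 = 7.90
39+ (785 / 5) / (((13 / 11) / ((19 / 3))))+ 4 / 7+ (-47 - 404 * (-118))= 13242119/273 = 48505.93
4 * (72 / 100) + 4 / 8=169/50 = 3.38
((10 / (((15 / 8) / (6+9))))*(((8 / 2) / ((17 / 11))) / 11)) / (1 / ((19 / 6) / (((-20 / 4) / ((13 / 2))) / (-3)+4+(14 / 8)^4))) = 106496/24361 = 4.37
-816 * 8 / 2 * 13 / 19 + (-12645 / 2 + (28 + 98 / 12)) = -485617/57 = -8519.60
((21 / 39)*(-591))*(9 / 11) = -37233/143 = -260.37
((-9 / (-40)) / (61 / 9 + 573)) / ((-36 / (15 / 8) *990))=-3/146938880 = 0.00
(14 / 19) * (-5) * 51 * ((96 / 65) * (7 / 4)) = -119952/247 = -485.64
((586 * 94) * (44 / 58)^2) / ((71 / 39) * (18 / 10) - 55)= -866471320/1413721 = -612.90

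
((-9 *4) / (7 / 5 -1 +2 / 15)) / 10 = -27/4 = -6.75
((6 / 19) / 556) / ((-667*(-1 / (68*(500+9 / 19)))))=969918/33469393 = 0.03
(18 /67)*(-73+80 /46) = -29502/1541 = -19.14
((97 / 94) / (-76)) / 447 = -97/3193368 = 0.00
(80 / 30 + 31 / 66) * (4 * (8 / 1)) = 1104/11 = 100.36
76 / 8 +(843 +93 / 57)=32457/38 = 854.13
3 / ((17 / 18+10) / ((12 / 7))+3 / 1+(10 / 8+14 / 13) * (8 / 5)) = 42120/184027 = 0.23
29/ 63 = 0.46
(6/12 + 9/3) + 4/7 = 57/14 = 4.07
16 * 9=144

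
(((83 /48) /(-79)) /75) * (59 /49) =-4897/13935600 = 0.00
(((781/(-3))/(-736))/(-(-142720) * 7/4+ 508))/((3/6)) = 781/276295872 = 0.00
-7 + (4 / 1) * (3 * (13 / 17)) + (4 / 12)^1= 128/51 = 2.51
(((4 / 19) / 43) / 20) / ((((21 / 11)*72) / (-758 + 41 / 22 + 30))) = -355/274512 = 0.00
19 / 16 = 1.19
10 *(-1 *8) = -80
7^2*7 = 343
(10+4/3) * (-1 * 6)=-68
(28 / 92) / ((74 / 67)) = 469/1702 = 0.28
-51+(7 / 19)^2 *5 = -18166/361 = -50.32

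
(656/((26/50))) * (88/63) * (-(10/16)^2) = -563750/819 = -688.34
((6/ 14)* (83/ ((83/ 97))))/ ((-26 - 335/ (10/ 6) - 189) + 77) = -97/791 = -0.12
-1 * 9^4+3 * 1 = -6558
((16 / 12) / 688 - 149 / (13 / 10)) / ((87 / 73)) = -56124371/583596 = -96.17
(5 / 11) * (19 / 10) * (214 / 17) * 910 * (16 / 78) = 1138480/561 = 2029.38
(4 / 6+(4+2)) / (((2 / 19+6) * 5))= 19/87 = 0.22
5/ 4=1.25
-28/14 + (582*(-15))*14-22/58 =-3544449/29 = -122222.38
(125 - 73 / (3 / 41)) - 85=-957.67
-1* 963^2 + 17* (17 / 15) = -13910246/15 = -927349.73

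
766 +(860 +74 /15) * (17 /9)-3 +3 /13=4206724/1755 = 2396.99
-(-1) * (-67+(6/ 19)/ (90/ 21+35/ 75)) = -634597/9481 = -66.93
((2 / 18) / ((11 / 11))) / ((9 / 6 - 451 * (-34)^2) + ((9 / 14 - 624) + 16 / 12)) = -7/32884521 = 0.00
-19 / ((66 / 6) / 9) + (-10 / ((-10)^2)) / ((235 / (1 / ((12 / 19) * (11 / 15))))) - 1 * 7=-466259/20680 = -22.55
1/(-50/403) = -403/50 = -8.06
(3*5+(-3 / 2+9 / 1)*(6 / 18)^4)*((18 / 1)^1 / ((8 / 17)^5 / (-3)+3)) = 231436691/2549189 = 90.79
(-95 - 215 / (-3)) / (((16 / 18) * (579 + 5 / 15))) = -315/6952 = -0.05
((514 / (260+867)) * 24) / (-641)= -12336/722407 = -0.02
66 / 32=33/16 = 2.06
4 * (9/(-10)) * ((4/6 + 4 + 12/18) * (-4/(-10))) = -192/25 = -7.68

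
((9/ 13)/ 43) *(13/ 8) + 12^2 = 49545/344 = 144.03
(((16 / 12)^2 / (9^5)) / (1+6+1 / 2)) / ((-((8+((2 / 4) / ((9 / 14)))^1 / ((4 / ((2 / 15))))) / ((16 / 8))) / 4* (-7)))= 512/895714281 = 0.00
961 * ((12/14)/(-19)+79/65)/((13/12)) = 1038.12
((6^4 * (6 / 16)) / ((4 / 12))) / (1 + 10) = 1458/11 = 132.55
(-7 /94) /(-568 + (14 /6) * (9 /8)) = 28/212581 = 0.00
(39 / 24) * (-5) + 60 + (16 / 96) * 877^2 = 3077761/24 = 128240.04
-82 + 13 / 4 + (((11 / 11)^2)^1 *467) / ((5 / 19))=33917/20 = 1695.85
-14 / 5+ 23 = 101/5 = 20.20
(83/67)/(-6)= -83/402 = -0.21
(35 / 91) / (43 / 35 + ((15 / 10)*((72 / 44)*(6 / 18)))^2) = 21175/104494 = 0.20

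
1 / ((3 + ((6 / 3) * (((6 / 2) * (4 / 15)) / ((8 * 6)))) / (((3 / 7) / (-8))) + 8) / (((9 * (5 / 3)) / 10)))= 135/934 = 0.14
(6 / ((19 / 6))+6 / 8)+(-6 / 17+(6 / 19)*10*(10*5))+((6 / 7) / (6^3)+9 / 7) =6571759/40698 = 161.48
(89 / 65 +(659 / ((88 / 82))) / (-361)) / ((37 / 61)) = -20896099/38201020 = -0.55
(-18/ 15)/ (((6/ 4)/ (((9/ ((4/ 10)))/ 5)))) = -18/5 = -3.60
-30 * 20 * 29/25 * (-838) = 583248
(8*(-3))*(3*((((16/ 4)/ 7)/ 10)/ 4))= -36/35 = -1.03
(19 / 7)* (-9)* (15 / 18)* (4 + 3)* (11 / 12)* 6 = -3135/4 = -783.75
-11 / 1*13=-143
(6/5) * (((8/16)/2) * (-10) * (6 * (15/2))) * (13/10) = -351/2 = -175.50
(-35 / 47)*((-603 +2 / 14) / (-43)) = -21100/2021 = -10.44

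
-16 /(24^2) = -1/36 = -0.03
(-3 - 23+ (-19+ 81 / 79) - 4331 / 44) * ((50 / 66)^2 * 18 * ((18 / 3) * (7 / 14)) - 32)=30195305/210298 = 143.58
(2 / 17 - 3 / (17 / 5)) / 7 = -13/119 = -0.11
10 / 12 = 5/6 = 0.83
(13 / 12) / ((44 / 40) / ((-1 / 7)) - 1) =-65/522 = -0.12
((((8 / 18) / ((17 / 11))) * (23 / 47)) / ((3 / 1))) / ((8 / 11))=2783/43146 = 0.06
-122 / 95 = -1.28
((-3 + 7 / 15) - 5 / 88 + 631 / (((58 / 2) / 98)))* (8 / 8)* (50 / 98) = 407635045/375144 = 1086.61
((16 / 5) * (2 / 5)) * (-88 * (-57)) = 160512/25 = 6420.48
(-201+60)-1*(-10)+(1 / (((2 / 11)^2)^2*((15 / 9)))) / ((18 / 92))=321023/120 = 2675.19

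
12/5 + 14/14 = 17/5 = 3.40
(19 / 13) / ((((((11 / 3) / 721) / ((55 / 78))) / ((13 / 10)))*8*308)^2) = 201571/25772032 = 0.01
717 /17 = 42.18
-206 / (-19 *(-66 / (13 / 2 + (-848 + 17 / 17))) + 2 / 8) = 1385144/8351 = 165.87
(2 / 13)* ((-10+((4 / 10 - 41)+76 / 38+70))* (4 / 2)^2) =856/65 = 13.17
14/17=0.82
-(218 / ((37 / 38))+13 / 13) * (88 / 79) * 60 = -15030.75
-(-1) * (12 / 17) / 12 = 1/17 = 0.06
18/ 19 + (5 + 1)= 132/19 = 6.95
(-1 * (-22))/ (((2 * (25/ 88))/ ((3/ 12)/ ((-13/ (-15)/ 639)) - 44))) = 1765874/325 = 5433.46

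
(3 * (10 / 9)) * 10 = 100/3 = 33.33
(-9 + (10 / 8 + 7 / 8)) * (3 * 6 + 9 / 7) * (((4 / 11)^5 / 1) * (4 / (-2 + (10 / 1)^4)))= -172800/512332513 = 0.00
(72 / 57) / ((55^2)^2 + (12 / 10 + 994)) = 120/869403919 = 0.00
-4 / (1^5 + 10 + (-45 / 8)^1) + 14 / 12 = 0.42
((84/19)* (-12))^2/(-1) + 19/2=-2025269/722 = -2805.08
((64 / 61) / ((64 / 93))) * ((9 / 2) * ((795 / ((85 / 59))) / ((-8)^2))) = 7851897/132736 = 59.15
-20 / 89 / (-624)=5/13884 = 0.00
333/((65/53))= 17649/65 = 271.52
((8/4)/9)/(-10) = -0.02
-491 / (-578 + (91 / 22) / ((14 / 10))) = 10802/12651 = 0.85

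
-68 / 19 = -3.58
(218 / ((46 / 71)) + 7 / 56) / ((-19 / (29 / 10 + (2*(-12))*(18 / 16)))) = 2985267/6992 = 426.95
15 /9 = 5/3 = 1.67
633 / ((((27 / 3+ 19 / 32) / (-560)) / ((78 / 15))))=-58985472/307 = -192135.09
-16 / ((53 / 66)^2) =-69696/2809 = -24.81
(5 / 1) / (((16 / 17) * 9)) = 85/144 = 0.59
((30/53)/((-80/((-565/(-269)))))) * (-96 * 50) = 1017000/14257 = 71.33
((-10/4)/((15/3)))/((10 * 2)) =-1/40 = -0.02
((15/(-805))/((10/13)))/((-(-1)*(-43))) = 39/69230 = 0.00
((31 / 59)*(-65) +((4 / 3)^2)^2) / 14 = -148111/66906 = -2.21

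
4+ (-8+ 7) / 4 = 15/4 = 3.75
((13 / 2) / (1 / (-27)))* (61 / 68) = -21411/136 = -157.43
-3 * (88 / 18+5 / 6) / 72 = -103/432 = -0.24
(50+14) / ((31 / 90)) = 5760/31 = 185.81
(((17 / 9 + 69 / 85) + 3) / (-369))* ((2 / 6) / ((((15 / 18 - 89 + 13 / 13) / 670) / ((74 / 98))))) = 882524/29527011 = 0.03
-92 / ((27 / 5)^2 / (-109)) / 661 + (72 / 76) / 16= 0.58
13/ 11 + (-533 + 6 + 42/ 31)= -178842/341 = -524.46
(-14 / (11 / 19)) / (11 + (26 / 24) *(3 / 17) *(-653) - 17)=2584/13981 = 0.18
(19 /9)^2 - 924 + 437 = -39086/81 = -482.54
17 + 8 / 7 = 127/7 = 18.14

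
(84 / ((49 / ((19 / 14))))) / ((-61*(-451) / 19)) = 2166/1348039 = 0.00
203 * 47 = 9541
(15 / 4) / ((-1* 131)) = -15/524 = -0.03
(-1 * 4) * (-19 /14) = 38/7 = 5.43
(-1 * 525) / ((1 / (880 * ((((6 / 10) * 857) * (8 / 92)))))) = -475120800/23 = -20657426.09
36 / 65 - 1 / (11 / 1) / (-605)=47929/86515 = 0.55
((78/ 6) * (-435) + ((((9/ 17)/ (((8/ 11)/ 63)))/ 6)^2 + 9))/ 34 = -413391423/2515456 = -164.34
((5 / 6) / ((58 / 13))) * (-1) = -0.19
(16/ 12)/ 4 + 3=3.33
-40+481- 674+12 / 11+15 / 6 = -5047/22 = -229.41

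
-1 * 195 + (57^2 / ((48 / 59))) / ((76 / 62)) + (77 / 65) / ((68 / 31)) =108323461/35360 = 3063.45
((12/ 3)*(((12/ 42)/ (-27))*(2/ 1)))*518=-43.85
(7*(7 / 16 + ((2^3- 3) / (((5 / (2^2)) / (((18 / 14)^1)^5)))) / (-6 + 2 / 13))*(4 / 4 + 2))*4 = -165.18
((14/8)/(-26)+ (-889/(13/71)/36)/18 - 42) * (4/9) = -208747/9477 = -22.03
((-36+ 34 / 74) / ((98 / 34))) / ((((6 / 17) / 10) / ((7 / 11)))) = -1900175/8547 = -222.32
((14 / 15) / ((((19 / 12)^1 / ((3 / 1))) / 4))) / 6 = 112/95 = 1.18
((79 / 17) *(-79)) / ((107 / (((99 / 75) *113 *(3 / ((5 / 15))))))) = -209454201/45475 = -4605.92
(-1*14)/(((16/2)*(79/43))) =-0.95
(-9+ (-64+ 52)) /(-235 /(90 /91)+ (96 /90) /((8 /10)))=378/4253 = 0.09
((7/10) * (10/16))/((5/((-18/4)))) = -63/160 = -0.39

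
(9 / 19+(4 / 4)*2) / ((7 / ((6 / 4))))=0.53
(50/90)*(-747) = -415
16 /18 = 8/9 = 0.89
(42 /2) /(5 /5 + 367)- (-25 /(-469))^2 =4389181/80945648 = 0.05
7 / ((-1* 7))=-1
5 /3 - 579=-1732/3 = -577.33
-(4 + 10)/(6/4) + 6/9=-8.67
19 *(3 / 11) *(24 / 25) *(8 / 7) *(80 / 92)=43776/8855 = 4.94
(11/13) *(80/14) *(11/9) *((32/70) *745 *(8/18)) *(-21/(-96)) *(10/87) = 14423200/641277 = 22.49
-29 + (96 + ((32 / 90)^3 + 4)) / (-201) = -540284221/18316125 = -29.50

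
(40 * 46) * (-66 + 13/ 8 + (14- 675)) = -1334690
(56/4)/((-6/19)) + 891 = 2540/3 = 846.67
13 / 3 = 4.33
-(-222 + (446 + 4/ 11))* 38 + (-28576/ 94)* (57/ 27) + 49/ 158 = -9167.29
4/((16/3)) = 3/4 = 0.75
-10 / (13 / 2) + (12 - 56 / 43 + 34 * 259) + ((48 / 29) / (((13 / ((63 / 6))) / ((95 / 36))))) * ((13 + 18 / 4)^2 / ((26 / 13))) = 46664543/4988 = 9355.36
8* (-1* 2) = -16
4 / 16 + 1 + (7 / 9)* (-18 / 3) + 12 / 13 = -2.49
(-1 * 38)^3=-54872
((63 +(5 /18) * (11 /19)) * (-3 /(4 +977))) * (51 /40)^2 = -6242689/19881600 = -0.31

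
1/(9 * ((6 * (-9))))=-1/486 = 0.00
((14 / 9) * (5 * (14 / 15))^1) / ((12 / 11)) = 539/81 = 6.65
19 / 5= 3.80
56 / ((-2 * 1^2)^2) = 14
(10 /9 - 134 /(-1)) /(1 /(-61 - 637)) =-848768/9 = -94307.56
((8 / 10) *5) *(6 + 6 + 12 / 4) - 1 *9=51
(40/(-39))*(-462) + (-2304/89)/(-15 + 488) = 259287568/547261 = 473.79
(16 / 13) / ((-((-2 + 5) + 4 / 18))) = -144/377 = -0.38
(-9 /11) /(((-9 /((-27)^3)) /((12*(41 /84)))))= -807003/77 = -10480.56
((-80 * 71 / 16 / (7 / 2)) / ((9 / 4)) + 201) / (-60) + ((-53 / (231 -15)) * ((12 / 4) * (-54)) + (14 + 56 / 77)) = 539278/10395 = 51.88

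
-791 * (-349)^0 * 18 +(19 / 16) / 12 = -2733677/192 = -14237.90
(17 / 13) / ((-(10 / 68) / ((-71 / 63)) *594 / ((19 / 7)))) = 389861/8513505 = 0.05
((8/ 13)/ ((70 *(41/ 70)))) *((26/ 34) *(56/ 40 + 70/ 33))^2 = 35106344/322589025 = 0.11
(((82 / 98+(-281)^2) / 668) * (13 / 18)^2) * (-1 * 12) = -108980495/147294 = -739.88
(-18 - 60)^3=-474552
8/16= 1/2 = 0.50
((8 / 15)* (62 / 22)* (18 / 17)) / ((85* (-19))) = -1488/1510025 = 0.00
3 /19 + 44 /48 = 1.07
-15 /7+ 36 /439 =-6333/3073 = -2.06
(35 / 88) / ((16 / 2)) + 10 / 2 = 3555/704 = 5.05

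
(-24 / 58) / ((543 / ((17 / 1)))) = -68/5249 = -0.01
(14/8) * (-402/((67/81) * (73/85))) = -144585/146 = -990.31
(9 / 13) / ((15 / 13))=0.60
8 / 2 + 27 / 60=4.45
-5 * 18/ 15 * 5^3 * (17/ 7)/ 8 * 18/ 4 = -57375/56 = -1024.55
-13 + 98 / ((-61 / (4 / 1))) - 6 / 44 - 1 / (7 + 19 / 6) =-26385/1342 = -19.66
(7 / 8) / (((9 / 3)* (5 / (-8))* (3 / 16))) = -112/45 = -2.49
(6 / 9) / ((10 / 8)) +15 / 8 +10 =12.41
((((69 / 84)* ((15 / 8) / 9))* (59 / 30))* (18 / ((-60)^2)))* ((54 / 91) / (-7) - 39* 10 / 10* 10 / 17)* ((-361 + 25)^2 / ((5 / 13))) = -169182618/14875 = -11373.62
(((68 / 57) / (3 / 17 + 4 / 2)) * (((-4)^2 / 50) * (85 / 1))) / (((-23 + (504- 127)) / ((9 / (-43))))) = -78608/8917555 = -0.01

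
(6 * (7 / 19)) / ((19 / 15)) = 630/361 = 1.75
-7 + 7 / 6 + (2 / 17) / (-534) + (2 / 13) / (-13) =-8967889/1534182 = -5.85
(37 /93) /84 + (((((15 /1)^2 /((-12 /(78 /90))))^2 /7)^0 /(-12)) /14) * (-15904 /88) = 92849/85932 = 1.08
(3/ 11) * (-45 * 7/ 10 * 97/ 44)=-18333/968 = -18.94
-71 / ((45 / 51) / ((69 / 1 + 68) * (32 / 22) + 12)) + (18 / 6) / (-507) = -474056657/27885 = -17000.42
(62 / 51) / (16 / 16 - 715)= -31/18207 = 0.00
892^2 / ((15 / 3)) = 795664/5 = 159132.80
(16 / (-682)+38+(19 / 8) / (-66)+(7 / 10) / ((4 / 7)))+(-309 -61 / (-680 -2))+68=-16510811/81840 = -201.75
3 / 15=1/5 = 0.20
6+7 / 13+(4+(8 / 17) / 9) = 21065/1989 = 10.59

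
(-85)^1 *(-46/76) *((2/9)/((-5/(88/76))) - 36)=-6026092/3249 = -1854.75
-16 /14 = -8/7 = -1.14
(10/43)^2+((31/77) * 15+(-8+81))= 11260714/142373 = 79.09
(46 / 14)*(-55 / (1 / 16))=-20240/7 = -2891.43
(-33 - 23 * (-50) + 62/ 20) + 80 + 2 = 12021/10 = 1202.10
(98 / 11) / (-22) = -49/121 = -0.40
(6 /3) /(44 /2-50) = -1/14 = -0.07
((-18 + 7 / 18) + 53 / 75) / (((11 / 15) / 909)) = -20953.83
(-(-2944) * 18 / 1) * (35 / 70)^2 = 13248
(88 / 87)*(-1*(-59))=5192/87 = 59.68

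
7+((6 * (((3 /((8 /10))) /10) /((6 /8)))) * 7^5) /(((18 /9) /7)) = 352961/2 = 176480.50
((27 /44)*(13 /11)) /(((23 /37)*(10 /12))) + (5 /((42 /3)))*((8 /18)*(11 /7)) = 20243101/12273030 = 1.65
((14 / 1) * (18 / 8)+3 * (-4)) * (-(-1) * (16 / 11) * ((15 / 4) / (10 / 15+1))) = 702/11 = 63.82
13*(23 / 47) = 299/47 = 6.36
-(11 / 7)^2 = -2.47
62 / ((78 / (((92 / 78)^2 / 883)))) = 65596/52378677 = 0.00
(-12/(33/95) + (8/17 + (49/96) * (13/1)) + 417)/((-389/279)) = -650385363/2327776 = -279.40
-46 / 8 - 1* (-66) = 241/4 = 60.25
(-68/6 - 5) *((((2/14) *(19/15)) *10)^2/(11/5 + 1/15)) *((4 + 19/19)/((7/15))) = -252.80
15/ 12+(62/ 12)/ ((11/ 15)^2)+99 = 53171/484 = 109.86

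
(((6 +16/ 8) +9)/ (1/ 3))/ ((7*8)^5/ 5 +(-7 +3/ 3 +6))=255/550731776 = 0.00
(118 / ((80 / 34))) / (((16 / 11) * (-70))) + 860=19252967/22400 = 859.51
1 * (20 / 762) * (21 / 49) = 10/889 = 0.01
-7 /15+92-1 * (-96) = 187.53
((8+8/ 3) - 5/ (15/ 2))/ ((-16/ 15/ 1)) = -75/8 = -9.38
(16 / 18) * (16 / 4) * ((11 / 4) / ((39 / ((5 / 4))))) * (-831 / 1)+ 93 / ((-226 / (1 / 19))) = -130849061/502398 = -260.45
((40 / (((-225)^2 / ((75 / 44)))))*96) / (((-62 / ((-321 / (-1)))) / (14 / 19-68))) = 1458624/32395 = 45.03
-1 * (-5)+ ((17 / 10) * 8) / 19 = 543/95 = 5.72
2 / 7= 0.29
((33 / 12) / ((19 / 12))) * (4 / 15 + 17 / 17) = 11/5 = 2.20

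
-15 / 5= -3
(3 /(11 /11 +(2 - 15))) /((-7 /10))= 5/14 = 0.36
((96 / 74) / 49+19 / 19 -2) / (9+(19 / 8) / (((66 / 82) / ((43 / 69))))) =-32151240/357960533 = -0.09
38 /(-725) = -38/725 = -0.05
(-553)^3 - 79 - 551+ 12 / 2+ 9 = -169112992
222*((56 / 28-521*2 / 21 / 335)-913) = -474334598/2345 = -202274.88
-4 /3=-1.33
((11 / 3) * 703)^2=59799289/9 = 6644365.44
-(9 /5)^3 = -729/125 = -5.83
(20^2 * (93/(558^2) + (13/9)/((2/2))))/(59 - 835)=-120925/162378 = -0.74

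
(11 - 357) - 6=-352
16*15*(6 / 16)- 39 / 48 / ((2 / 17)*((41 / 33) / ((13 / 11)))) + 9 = 121269/1312 = 92.43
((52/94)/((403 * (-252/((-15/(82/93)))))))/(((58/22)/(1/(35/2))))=11/5476534 = 0.00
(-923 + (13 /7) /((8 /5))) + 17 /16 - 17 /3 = -311285/336 = -926.44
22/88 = 1/4 = 0.25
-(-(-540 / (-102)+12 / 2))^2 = -36864/289 = -127.56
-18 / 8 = -9/4 = -2.25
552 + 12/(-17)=9372/17 = 551.29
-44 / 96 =-11/24 = -0.46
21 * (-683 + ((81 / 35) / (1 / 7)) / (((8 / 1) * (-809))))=-464141181/32360 = -14343.05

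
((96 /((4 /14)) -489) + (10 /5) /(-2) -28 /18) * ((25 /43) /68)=-8750/6579 = -1.33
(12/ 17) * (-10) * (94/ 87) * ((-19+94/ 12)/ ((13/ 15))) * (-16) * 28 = -282150400/6409 = -44024.09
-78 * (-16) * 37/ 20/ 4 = 2886/5 = 577.20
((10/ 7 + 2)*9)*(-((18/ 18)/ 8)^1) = -27/7 = -3.86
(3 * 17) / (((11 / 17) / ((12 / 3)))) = 3468/11 = 315.27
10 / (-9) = -10/9 = -1.11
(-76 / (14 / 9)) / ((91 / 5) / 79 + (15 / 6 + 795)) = -30020/490161 = -0.06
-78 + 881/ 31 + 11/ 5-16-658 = -111814/155 = -721.38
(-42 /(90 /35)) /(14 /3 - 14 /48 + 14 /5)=-280/123 = -2.28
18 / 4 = 9/2 = 4.50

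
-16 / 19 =-0.84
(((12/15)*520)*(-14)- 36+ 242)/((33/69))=-129214/11 = -11746.73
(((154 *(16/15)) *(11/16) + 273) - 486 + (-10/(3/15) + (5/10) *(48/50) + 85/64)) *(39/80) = -9251333/128000 = -72.28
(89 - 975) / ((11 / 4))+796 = 5212/11 = 473.82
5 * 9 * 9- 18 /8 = 1611/4 = 402.75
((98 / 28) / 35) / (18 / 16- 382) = -4/15235 = 0.00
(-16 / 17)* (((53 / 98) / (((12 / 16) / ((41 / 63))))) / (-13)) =69536/2046681 = 0.03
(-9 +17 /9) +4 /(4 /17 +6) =-3086/477 = -6.47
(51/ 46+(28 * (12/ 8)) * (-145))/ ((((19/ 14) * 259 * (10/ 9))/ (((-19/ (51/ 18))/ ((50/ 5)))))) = 7562403/723350 = 10.45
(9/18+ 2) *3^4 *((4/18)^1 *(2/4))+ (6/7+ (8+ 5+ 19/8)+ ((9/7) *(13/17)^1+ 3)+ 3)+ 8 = 53.72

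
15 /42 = 5/14 = 0.36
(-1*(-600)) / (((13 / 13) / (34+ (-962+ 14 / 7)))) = -555600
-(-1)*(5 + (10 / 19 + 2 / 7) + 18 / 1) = 3167/133 = 23.81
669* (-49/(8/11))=-360591/8 = -45073.88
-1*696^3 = -337153536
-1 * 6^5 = -7776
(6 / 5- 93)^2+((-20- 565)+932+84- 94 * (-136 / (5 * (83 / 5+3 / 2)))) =40722736/4525 = 8999.50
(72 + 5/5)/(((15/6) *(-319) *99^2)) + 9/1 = 140693209/15632595 = 9.00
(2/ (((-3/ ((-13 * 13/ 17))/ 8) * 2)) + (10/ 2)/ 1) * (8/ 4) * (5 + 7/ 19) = 6428/19 = 338.32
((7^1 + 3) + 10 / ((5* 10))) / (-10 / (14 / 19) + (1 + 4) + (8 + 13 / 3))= 1071/395 = 2.71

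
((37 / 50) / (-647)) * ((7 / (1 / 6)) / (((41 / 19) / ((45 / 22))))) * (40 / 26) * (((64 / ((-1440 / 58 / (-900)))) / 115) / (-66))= 20550096/959720333 = 0.02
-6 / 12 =-0.50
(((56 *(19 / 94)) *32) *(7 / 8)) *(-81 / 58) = -442.62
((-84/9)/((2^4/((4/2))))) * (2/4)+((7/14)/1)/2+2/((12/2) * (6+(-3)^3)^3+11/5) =-277849/833457 = -0.33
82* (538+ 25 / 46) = 1015693/23 = 44160.57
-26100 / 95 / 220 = -261/209 = -1.25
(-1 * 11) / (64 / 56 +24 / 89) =-623/80 = -7.79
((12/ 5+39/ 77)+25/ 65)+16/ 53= 953096/265265 = 3.59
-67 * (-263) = 17621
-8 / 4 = -2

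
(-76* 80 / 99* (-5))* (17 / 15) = 103360/297 = 348.01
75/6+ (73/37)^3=2044359/101306 = 20.18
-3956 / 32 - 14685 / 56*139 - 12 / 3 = -1024181/28 = -36577.89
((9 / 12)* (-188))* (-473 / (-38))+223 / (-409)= -27285911/15542 = -1755.62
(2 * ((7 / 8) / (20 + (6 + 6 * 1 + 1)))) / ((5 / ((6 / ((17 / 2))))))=7/935 = 0.01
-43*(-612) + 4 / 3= 78952/3 = 26317.33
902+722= 1624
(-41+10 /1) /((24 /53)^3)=-4615187/13824 = -333.85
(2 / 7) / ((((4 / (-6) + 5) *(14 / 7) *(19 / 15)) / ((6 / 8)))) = 135/6916 = 0.02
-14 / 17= -0.82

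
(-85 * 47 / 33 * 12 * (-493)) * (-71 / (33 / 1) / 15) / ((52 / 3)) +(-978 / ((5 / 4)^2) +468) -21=-720293012/117975 = -6105.47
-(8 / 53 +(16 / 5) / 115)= -5448/30475 = -0.18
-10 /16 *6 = -15/4 = -3.75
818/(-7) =-818/7 = -116.86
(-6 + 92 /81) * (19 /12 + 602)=-1426871/486 = -2935.95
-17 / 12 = -1.42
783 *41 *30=963090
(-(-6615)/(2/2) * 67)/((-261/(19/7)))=-133665/29 = -4609.14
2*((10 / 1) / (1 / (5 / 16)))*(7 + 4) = 275/4 = 68.75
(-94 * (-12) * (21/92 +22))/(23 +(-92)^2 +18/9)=576690/195247 = 2.95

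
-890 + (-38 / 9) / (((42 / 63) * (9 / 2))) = -24068/27 = -891.41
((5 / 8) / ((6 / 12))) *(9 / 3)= 15/4 = 3.75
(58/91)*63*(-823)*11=-4725666/13 = -363512.77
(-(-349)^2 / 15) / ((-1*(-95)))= -121801/1425 = -85.47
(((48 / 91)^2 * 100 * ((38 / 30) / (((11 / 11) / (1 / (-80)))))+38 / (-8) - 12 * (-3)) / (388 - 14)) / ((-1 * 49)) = -1020533/607030424 = 0.00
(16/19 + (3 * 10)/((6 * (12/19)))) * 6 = 1997/38 = 52.55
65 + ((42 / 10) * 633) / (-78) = 4019/130 = 30.92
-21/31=-0.68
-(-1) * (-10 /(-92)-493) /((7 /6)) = -9717/23 = -422.48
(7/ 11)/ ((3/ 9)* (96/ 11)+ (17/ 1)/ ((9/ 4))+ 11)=63/2125 = 0.03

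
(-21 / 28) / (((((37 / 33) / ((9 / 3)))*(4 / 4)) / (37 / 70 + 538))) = -11196009/10360 = -1080.70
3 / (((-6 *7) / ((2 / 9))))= -1/63 = -0.02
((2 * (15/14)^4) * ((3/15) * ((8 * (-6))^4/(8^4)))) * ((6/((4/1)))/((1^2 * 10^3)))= 19683/19208 = 1.02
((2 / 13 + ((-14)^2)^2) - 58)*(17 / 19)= 8477152/247 = 34320.45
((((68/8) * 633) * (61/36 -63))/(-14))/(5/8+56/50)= 197912725/14658 = 13502.03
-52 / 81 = -0.64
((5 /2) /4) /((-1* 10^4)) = -1/16000 = 0.00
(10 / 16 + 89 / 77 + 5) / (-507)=-4177/312312 = -0.01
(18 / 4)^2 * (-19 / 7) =-1539/28 = -54.96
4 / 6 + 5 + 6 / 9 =19/3 = 6.33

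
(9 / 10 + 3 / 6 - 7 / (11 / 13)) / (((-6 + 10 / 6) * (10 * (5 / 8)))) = 4536/17875 = 0.25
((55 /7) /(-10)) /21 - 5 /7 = -221/294 = -0.75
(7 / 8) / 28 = 1/32 = 0.03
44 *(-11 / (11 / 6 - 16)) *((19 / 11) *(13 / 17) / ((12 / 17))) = 5434/85 = 63.93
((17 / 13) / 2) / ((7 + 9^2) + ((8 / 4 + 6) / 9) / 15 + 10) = 0.01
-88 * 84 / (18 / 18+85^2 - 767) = -2464/2153 = -1.14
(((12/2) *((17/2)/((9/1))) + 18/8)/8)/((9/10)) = 475/432 = 1.10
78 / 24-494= -1963/4 = -490.75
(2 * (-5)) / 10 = -1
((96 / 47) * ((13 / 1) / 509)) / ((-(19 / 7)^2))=-61152/8636203 = -0.01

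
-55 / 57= -0.96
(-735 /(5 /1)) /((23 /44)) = -6468/23 = -281.22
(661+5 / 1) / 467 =666/467 = 1.43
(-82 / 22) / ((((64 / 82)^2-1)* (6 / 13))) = 895973/43362 = 20.66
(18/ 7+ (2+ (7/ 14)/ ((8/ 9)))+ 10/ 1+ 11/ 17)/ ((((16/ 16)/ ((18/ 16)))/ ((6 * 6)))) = 2433807/3808 = 639.13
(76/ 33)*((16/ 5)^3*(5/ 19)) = 16384/825 = 19.86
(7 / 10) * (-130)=-91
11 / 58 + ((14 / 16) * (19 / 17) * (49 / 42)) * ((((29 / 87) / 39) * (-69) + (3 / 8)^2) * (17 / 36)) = -6543895/125079552 = -0.05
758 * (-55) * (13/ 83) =-541970/83 = -6529.76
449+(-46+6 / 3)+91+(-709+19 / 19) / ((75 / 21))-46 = 6294/25 = 251.76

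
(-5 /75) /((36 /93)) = -0.17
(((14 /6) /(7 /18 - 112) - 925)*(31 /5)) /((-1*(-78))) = -8229911/111930 = -73.53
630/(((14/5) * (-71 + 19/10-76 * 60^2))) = -2250/2736691 = 0.00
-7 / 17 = -0.41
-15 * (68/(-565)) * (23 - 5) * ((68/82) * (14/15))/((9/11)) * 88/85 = 3686144/115825 = 31.83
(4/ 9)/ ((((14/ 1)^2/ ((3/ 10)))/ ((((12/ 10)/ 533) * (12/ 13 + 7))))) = 103/8488025 = 0.00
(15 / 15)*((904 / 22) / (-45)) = -0.91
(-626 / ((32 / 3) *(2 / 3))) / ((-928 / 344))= 121131/3712 = 32.63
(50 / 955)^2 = 100/36481 = 0.00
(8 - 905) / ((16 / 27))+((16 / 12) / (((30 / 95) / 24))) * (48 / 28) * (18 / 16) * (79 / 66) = -1576671/1232 = -1279.77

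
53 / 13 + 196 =2601/13 = 200.08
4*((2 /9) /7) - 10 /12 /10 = 11/252 = 0.04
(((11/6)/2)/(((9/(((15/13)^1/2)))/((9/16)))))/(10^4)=11/3328000 = 0.00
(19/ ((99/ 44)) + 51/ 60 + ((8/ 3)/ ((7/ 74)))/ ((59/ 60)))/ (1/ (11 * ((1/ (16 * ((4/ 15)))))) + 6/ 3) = 31043639/1952664 = 15.90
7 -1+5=11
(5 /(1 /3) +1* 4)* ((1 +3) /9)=76/9 = 8.44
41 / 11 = 3.73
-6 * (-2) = 12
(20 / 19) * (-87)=-1740/19 = -91.58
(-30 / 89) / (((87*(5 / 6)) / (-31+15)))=192/2581 = 0.07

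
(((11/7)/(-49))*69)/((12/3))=-759/1372 = -0.55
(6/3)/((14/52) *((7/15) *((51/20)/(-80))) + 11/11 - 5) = -416000/832833 = -0.50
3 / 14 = 0.21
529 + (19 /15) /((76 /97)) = 31837/60 = 530.62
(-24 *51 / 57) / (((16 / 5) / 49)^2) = -3061275/608 = -5034.99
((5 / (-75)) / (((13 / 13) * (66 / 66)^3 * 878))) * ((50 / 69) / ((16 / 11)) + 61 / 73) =-53747/530698320 = 0.00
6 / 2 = 3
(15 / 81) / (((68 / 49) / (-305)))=-74725/1836 = -40.70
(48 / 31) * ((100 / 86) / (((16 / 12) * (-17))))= -1800/22661 = -0.08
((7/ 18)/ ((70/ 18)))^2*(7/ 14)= 1/200 = 0.00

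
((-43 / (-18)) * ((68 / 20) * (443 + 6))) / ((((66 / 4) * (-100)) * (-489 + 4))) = 328219/72022500 = 0.00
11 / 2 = 5.50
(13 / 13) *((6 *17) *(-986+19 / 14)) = -703035/7 = -100433.57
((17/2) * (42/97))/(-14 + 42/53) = -2703/9700 = -0.28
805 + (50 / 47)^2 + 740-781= 1690176/2209 = 765.13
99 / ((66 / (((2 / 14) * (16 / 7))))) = 24/49 = 0.49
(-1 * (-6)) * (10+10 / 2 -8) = 42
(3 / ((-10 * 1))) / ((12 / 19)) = -19/40 = -0.48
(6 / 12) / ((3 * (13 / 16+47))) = 8/2295 = 0.00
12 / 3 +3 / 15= 21/5 = 4.20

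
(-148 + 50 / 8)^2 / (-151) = -321489/2416 = -133.07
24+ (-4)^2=40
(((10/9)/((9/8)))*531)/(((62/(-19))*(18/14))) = -125.00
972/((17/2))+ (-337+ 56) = -2833/17 = -166.65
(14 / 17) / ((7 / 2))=4/17 = 0.24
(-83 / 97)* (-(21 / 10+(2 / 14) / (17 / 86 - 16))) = 16509779/9227610 = 1.79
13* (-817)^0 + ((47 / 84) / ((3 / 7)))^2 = 19057/1296 = 14.70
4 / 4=1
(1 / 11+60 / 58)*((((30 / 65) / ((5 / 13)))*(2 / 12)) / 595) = 359/949025 = 0.00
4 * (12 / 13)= 48/13 = 3.69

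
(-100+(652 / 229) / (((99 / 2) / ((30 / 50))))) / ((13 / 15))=-3777196/32747 = -115.34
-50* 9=-450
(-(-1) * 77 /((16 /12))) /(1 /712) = 41118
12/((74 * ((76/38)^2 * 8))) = 3/592 = 0.01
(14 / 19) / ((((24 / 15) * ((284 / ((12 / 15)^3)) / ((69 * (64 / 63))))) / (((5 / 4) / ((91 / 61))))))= 0.05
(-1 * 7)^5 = -16807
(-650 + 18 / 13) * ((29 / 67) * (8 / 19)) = -1956224/16549 = -118.21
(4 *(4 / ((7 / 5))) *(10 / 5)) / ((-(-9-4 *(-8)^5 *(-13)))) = 32/2385523 = 0.00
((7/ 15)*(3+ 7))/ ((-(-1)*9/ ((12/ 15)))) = 56/135 = 0.41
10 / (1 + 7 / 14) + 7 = 41/3 = 13.67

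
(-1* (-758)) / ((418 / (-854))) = -323666/209 = -1548.64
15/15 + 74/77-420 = -32189/77 = -418.04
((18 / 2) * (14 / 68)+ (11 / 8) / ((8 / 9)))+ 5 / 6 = 13817/3264 = 4.23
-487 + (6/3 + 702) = 217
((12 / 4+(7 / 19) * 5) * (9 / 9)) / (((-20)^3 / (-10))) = 23/3800 = 0.01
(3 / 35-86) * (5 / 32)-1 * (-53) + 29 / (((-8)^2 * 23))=407993/10304 = 39.60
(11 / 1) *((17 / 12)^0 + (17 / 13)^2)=5038/169 = 29.81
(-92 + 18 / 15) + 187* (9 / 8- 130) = -967617/40 = -24190.42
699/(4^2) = 699/16 = 43.69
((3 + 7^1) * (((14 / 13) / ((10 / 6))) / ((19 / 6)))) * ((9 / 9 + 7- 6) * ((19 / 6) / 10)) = 84/65 = 1.29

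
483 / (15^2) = 161/75 = 2.15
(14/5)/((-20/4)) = -14/25 = -0.56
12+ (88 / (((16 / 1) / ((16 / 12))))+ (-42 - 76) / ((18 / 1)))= 12.78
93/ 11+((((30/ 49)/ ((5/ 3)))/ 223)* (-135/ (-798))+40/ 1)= 774608558/15986201 = 48.45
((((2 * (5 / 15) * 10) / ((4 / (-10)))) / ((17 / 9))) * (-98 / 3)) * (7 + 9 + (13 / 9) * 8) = 1215200/153 = 7942.48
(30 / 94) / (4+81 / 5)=75/4747 = 0.02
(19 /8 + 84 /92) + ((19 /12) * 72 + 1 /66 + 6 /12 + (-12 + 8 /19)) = 12254879/115368 = 106.22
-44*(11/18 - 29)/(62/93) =5621/3 = 1873.67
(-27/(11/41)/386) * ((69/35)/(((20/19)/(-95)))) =27574263/594440 = 46.39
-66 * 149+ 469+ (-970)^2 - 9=931526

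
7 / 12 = 0.58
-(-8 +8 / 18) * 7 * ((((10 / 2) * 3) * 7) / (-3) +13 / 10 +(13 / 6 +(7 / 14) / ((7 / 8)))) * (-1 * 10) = 442136/27 = 16375.41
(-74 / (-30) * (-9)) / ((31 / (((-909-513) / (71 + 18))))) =157842/13795 = 11.44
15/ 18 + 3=23/6 = 3.83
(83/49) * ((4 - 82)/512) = -0.26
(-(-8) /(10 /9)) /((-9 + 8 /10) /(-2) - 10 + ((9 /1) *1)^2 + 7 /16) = 576/6043 = 0.10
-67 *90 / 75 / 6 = -67/5 = -13.40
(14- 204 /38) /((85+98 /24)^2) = 23616/21712459 = 0.00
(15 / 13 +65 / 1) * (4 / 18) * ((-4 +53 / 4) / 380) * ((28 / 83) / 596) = 11137/54983682 = 0.00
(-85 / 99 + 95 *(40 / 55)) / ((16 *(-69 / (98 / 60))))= -66199/655776 = -0.10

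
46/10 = 23/5 = 4.60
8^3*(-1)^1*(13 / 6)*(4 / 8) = -1664/3 = -554.67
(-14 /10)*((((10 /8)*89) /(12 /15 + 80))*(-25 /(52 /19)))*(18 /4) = 13316625/168064 = 79.24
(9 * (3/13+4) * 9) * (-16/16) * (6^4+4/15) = -5774868/13 = -444220.62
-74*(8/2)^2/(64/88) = -1628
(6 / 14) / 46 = 3/322 = 0.01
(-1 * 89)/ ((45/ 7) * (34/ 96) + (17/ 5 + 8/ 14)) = -49840/3499 = -14.24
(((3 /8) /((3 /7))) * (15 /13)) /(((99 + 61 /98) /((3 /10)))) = 3087/1015352 = 0.00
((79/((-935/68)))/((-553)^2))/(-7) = 4/1490335 = 0.00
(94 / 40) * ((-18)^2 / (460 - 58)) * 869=1102761/670 = 1645.91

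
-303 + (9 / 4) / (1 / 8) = -285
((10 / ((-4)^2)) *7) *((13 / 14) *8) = 65/2 = 32.50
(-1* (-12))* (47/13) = 564/13 = 43.38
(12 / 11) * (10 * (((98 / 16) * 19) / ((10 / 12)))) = 16758/11 = 1523.45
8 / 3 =2.67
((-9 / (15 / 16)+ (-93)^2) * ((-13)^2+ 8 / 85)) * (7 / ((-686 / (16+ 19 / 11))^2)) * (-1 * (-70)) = 327919995/686 = 478017.49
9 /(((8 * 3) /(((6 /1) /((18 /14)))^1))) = 7/4 = 1.75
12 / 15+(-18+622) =604.80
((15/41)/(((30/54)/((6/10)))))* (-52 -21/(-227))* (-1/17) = 954423/791095 = 1.21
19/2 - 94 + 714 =1259/2 = 629.50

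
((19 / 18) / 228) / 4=1/864 = 0.00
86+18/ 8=353/4 = 88.25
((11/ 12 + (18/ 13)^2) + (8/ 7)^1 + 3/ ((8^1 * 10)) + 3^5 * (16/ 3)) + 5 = 370519627/283920 = 1305.01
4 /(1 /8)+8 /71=2280/71 = 32.11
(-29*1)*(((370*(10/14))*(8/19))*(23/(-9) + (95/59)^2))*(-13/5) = 185242720/595251 = 311.20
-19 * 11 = -209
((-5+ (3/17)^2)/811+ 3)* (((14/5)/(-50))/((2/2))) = -4911907/29297375 = -0.17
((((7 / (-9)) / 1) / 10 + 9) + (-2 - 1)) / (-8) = -0.74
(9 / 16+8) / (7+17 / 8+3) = 137/194 = 0.71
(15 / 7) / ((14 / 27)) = 405/98 = 4.13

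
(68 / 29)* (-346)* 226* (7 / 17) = -2189488/29 = -75499.59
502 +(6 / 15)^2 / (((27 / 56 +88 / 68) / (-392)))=19729314/42275 = 466.69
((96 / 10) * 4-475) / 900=-2183/4500 = -0.49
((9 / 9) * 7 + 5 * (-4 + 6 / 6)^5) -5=-1213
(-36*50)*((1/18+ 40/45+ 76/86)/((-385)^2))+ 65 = 16565895/254947 = 64.98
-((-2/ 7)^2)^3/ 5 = -64/588245 = 0.00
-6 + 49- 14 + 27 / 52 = 1535/52 = 29.52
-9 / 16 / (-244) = 9/3904 = 0.00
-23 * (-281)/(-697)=-9.27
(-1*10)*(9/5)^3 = -1458/25 = -58.32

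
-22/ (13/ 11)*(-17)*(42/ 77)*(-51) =-114444/13 = -8803.38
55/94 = 0.59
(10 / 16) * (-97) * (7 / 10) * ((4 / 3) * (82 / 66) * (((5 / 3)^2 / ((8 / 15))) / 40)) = -695975/76032 = -9.15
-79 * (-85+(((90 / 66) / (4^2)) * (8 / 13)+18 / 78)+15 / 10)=940100/143 = 6574.13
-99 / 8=-12.38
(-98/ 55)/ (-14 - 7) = 14/165 = 0.08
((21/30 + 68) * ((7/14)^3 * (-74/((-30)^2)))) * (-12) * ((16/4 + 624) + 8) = 1347207/250 = 5388.83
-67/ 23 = -2.91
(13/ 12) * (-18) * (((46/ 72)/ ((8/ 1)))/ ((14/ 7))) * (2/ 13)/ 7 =-23/1344 = -0.02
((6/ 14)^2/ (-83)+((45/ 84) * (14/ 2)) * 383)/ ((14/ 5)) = 116824395/227752 = 512.95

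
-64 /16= -4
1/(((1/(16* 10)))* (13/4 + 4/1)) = 640/29 = 22.07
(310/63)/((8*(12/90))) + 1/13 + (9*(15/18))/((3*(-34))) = 171401/37128 = 4.62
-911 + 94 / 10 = -4508/5 = -901.60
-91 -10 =-101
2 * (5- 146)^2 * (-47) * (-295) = 551300130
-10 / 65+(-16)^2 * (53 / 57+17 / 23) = 427.10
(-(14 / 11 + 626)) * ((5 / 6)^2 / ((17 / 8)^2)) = -920000/9537 = -96.47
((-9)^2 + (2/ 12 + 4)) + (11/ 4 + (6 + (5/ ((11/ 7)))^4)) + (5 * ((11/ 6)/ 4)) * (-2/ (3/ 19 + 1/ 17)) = 143697075/819896 = 175.26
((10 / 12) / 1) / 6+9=329/36 = 9.14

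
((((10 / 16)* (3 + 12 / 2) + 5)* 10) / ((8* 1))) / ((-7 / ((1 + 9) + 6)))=-425/14 = -30.36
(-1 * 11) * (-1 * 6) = 66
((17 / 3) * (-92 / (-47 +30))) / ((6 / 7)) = 322/9 = 35.78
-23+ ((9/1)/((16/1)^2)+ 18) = -1271/256 = -4.96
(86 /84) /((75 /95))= 817/630 = 1.30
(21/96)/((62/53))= 0.19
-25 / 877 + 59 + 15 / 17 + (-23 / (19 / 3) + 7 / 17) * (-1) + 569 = 632.07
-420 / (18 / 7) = -490/3 = -163.33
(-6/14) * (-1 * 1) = 3/7 = 0.43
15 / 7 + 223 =1576/7 = 225.14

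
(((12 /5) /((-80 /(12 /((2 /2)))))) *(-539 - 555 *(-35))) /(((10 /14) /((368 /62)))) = -218926512/3875 = -56497.16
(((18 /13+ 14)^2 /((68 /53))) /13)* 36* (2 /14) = 19080000/261443 = 72.98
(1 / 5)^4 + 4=2501/625 = 4.00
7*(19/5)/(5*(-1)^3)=-133/25 = -5.32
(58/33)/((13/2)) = 116/429 = 0.27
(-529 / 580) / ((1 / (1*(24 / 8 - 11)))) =7.30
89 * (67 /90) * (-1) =-5963/90 = -66.26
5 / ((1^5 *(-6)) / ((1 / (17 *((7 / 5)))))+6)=-25/684 = -0.04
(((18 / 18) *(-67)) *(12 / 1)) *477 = -383508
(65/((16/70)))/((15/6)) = 455/4 = 113.75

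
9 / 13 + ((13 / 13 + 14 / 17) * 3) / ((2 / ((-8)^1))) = -4683/221 = -21.19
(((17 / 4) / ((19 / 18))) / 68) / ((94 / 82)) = 369/7144 = 0.05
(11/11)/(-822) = -1/822 = 0.00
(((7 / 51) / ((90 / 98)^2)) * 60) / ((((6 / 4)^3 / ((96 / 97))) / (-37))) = -636783616/6010605 = -105.94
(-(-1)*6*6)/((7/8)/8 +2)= 256/15 = 17.07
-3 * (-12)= 36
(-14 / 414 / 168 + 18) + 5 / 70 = 628445/34776 = 18.07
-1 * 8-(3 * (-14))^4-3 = -3111707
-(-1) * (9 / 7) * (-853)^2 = 6548481/7 = 935497.29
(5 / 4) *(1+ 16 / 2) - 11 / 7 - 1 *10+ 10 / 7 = 31/28 = 1.11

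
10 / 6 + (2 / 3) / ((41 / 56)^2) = 14677/5043 = 2.91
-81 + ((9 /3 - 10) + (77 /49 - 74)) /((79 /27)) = -59805/553 = -108.15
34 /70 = 17/35 = 0.49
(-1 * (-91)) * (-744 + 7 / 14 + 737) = -1183/2 = -591.50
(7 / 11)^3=343/1331 = 0.26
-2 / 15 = -0.13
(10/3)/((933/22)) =220/2799 = 0.08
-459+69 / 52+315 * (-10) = -187599/52 = -3607.67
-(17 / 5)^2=-289/25 = -11.56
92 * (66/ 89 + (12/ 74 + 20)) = 6332912/3293 = 1923.14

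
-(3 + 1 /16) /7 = -7/16 = -0.44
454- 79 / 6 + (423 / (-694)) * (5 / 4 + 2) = 3654763/8328 = 438.85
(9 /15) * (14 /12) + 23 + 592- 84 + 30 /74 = 196879/370 = 532.11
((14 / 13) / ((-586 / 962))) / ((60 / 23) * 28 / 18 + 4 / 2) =-17871/61237 = -0.29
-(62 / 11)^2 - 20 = -6264/121 = -51.77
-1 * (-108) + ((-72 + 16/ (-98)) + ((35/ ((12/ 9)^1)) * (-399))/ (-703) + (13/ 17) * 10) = 7197621/123284 = 58.38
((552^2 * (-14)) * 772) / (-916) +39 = 823319139/229 = 3595280.08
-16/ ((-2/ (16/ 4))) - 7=25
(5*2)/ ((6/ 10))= 50/3 = 16.67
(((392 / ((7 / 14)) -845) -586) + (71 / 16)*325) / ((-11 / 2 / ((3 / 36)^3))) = -4241/50688 = -0.08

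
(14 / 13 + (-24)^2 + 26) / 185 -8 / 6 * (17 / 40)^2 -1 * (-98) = 58308191/577200 = 101.02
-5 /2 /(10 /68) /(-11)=17/11 = 1.55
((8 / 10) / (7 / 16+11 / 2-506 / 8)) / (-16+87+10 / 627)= -40128/204156295 = 0.00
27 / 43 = 0.63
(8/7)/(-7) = -8/49 = -0.16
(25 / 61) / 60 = 5/732 = 0.01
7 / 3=2.33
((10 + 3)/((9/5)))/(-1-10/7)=-455/153 = -2.97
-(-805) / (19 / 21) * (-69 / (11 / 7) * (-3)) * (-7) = -171467415/209 = -820418.25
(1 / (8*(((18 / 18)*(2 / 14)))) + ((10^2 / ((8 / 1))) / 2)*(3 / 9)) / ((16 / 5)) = 355/384 = 0.92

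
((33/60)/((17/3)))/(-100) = -33/34000 = 0.00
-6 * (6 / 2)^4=-486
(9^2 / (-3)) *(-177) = 4779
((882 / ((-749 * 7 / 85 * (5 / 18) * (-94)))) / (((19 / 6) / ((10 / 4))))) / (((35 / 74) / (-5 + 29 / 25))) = -58693248/16721425 = -3.51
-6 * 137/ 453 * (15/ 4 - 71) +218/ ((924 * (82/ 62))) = 174772496/1430121 = 122.21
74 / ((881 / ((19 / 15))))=1406/13215 = 0.11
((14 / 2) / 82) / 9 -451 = -332831/738 = -450.99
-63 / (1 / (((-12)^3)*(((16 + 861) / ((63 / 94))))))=142452864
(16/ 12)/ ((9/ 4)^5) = 4096/177147 = 0.02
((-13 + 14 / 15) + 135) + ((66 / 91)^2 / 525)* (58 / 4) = 534518902/4347525 = 122.95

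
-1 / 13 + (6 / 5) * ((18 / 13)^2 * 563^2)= 616187671/845 = 729216.18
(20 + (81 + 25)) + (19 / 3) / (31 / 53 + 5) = 112895/888 = 127.13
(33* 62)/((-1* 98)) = -1023/49 = -20.88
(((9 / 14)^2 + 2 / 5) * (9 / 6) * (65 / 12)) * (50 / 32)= 259025/25088 = 10.32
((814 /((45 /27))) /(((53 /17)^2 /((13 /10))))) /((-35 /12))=-55047564/2457875 = -22.40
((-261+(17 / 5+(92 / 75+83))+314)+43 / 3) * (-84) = -13016.64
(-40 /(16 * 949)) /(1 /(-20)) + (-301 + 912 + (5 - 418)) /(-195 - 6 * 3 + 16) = -178052/186953 = -0.95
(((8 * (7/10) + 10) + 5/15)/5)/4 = 239/300 = 0.80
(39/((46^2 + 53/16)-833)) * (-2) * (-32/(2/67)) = 1337856/20581 = 65.00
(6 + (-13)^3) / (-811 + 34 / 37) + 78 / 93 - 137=-124002956/929163 = -133.46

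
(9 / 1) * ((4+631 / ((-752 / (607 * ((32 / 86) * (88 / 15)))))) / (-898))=50376354/4537145 = 11.10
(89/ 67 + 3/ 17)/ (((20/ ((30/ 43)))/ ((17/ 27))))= 0.03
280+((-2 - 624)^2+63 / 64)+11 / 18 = 225882775/576 = 392157.60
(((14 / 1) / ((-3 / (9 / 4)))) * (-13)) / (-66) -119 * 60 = -314251/44 = -7142.07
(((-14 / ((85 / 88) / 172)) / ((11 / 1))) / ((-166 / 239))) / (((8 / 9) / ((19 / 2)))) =24603138/7055 = 3487.33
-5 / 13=-0.38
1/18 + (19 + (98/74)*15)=25921/666 = 38.92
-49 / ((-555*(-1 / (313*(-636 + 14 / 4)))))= 3880261/222 = 17478.65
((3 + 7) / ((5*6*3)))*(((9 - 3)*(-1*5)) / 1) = -10/3 = -3.33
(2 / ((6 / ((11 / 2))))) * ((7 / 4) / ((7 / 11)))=121/24 = 5.04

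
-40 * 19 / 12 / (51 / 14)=-17.39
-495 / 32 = -15.47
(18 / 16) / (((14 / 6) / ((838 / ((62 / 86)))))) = 486459/868 = 560.44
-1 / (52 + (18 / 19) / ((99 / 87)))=-209/11042 = -0.02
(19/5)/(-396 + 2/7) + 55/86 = 187578/297775 = 0.63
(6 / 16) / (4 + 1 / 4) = 3/34 = 0.09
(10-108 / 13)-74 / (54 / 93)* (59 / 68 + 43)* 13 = -578220205/7956 = -72677.25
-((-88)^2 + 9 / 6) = -15491/2 = -7745.50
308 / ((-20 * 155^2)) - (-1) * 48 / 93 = 0.52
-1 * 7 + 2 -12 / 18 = -17/3 = -5.67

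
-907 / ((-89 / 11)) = 9977/89 = 112.10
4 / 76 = 1/19 = 0.05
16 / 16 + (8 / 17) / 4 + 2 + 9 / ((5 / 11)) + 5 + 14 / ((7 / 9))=3903/85 = 45.92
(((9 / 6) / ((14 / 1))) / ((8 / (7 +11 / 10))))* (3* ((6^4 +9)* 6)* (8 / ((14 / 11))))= 16017.54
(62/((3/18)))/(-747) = -124/249 = -0.50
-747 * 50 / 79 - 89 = -44381/79 = -561.78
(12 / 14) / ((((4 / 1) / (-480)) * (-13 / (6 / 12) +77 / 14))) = 1440/287 = 5.02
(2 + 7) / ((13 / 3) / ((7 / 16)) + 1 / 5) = 945/1061 = 0.89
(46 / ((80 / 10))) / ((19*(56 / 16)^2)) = 23/931 = 0.02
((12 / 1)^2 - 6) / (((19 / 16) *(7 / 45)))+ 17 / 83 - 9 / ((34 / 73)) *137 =-713138557/375326 = -1900.05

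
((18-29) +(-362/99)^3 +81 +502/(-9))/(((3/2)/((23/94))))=-773676760/136812159 = -5.66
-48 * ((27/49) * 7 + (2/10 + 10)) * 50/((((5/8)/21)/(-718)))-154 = 813901670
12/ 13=0.92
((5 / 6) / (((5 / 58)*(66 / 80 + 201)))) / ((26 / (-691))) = -400780/314847 = -1.27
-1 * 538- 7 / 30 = -16147/30 = -538.23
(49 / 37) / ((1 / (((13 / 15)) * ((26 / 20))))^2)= 1399489/832500 = 1.68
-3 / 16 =-0.19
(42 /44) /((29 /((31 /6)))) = 0.17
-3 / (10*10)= -3/100 = -0.03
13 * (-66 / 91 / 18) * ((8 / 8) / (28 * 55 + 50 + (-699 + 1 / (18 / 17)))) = -66/112385 = 0.00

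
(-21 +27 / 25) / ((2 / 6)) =-1494/25 = -59.76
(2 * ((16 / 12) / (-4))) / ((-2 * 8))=1/24 = 0.04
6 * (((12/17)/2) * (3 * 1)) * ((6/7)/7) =648/833 = 0.78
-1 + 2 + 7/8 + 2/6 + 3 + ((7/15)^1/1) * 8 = 1073/120 = 8.94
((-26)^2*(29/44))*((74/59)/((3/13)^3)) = 796794778/17523 = 45471.37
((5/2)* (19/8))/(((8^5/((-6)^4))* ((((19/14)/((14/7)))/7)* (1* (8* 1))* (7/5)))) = 14175/65536 = 0.22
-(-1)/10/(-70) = -1/700 = 0.00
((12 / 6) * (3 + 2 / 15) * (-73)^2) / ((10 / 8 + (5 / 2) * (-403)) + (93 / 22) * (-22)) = -30.38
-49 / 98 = -1/2 = -0.50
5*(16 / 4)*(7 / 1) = 140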